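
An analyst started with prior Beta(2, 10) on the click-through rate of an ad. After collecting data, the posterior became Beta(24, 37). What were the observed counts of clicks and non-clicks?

22 clicks and 27 non-clicks

Beta is conjugate to the binomial likelihood: posterior = Beta(a+s, b+f).
So s = 24 − 2 = 22 and f = 37 − 10 = 27.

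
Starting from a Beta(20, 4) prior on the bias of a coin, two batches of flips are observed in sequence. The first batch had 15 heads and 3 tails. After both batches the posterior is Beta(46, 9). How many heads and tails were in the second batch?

11 heads and 2 tails

Sequential conjugate updates are equivalent to a single update on the pooled data, so total successes = posterior α − prior α and total failures = posterior β − prior β.
Total across both batches: 46−20=26 heads, 9−4=5 tails.
Subtract the first batch: 26−15=11 heads and 5−3=2 tails.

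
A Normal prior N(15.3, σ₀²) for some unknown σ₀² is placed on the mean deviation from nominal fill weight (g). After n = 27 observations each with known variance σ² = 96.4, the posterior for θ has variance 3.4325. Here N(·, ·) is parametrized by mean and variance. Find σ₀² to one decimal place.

Posterior precision equals prior precision plus data precision: 1/σ_n² = 1/σ₀² + n/σ².
So 1/σ₀² = 1/3.4325 − 27/96.4 = 0.291333 − 0.280083 = 0.011250.
Hence σ₀² = 1/0.011250 ≈ 88.9.

σ₀² = 88.9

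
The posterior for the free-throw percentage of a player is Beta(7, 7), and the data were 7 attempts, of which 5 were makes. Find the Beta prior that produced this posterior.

A Beta(a, b) prior with s successes and f failures in binomial data gives a Beta(a+s, b+f) posterior.
Subtract the data counts: 7−5=2, 7−2=5.

Beta(2, 5)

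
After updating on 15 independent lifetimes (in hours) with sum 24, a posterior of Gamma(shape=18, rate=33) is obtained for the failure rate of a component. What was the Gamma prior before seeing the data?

Gamma(shape=3, rate=9)

Gamma–exponential conjugacy: posterior shape = α + n, posterior rate = β + Σtᵢ.
So α = 18 − 15 = 3 and β = 33 − 24 = 9.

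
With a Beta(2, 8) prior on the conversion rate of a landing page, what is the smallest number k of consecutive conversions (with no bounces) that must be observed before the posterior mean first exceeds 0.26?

After k conversions and 0 bounces the posterior is Beta(2+k, 8), with mean (2+k)/(2+8+k).
Set (2+k)/(10+k) > 0.26 and solve: k > (0.26·10 − 2)/(1 − 0.26) = 0.811.
The smallest integer exceeding 0.811 is 1, and checking k=1: (3)/(11) = 0.2727 > 0.26.

k = 1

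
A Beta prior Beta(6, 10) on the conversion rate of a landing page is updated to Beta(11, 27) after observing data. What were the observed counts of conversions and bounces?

Under Beta–binomial conjugacy the posterior parameters are (α+s, β+f).
Match parameters: s=11−6=5, f=27−10=17.

5 conversions and 17 bounces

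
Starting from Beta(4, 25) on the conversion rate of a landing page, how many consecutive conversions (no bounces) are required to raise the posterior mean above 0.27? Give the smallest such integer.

k = 6

After k conversions and 0 bounces the posterior is Beta(4+k, 25), with mean (4+k)/(4+25+k).
Set (4+k)/(29+k) > 0.27 and solve: k > (0.27·29 − 4)/(1 − 0.27) = 5.247.
The smallest integer exceeding 5.247 is 6.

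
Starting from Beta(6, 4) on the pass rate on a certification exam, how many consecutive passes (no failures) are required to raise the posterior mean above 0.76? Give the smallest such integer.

k = 7

After k passes and 0 failures the posterior is Beta(6+k, 4), with mean (6+k)/(6+4+k).
Set (6+k)/(10+k) > 0.76 and solve: k > (0.76·10 − 6)/(1 − 0.76) = 6.667.
The smallest integer exceeding 6.667 is 7, and checking k=7: (13)/(17) = 0.7647 > 0.76.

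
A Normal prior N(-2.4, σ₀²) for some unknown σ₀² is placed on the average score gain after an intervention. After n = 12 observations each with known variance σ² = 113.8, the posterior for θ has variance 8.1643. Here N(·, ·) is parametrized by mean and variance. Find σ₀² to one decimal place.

σ₀² = 58.7

For the Normal–Normal model with known σ², precisions add: τ_n = τ₀ + n/σ².
So 1/σ₀² = 1/8.1643 − 12/113.8 = 0.122484 − 0.105448 = 0.017036.
Hence σ₀² = 1/0.017036 ≈ 58.7.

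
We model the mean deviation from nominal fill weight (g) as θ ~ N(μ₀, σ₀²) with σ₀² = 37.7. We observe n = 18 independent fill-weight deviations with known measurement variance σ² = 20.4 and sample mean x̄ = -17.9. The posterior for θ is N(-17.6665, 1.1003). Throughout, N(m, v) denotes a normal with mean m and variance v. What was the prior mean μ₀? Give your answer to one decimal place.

With known observation variance, the Normal–Normal posterior has precision τ_n = τ₀ + n/σ² and mean μ_n = (τ₀μ₀ + (n/σ²)x̄)/τ_n.
Here τ₀ = 1/37.7 = 0.026525 and τ_data = 18/20.4 = 0.882353, so τ_n = 0.908878.
Rearranging for μ₀: μ₀ = (μ_n·τ_n − τ_data·x̄)/τ₀ = (-17.6665·0.908878 − 0.882353·-17.9) / 0.026525 = -0.262574/0.026525 ≈ -9.9.

μ₀ = -9.9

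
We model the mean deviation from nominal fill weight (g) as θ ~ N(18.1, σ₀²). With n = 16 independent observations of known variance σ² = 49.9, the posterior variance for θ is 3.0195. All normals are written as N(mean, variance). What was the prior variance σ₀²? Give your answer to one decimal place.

Posterior precision equals prior precision plus data precision: 1/σ_n² = 1/σ₀² + n/σ².
So 1/σ₀² = 1/3.0195 − 16/49.9 = 0.331181 − 0.320641 = 0.010540.
Hence σ₀² = 1/0.010540 ≈ 94.9.

σ₀² = 94.9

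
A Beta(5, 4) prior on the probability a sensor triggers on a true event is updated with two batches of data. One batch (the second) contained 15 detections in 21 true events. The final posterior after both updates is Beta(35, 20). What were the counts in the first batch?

15 detections and 10 misses

Sequential conjugate updates are equivalent to a single update on the pooled data, so total successes = posterior α − prior α and total failures = posterior β − prior β.
Total across both batches: 35−5=30 detections, 20−4=16 misses.
Subtract the second batch: 30−15=15 detections and 16−6=10 misses.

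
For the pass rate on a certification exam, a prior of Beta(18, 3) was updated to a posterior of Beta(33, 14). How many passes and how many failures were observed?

15 passes and 11 failures

Beta is conjugate to the binomial likelihood: posterior = Beta(a+s, b+f).
Match parameters: s=33−18=15, f=14−3=11.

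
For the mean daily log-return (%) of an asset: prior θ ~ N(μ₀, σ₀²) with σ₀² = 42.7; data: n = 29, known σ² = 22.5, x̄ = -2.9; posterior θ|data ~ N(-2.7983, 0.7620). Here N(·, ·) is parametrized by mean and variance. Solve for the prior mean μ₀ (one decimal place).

μ₀ = 2.8

The posterior mean is a precision-weighted average: μ_n = (τ₀μ₀ + τ_data·x̄)/(τ₀+τ_data), with τ₀=1/σ₀² and τ_data=n/σ².
Here τ₀ = 1/42.7 = 0.023419 and τ_data = 29/22.5 = 1.288889, so τ_n = 1.312308.
Rearranging for μ₀: μ₀ = (μ_n·τ_n − τ_data·x̄)/τ₀ = (-2.7983·1.312308 − 1.288889·-2.9) / 0.023419 = 0.065547/0.023419 ≈ 2.8.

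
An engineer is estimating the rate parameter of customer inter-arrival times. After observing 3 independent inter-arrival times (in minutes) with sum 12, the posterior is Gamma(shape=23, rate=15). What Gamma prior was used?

Gamma–exponential conjugacy: posterior shape = α + n, posterior rate = β + Σtᵢ.
So α = 23 − 3 = 20 and β = 15 − 12 = 3.

Gamma(shape=20, rate=3)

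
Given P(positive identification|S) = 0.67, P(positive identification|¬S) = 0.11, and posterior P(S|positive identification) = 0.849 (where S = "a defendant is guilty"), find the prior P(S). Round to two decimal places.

P(S) = 0.48

In odds form, posterior odds = prior odds × likelihood ratio, so prior odds = posterior odds ÷ LR.
Posterior odds = 0.849/(1−0.849) = 5.6225. LR = 0.67/0.11 = 6.0909.
Prior odds = 5.6225/6.0909 = 0.9231, so P(S) = 0.9231/(1+0.9231) ≈ 0.48.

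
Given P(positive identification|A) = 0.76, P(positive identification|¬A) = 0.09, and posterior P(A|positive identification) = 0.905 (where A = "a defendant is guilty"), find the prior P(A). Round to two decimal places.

In odds form, posterior odds = prior odds × likelihood ratio, so prior odds = posterior odds ÷ LR.
Posterior odds = 0.905/(1−0.905) = 9.5263. LR = 0.76/0.09 = 8.4444.
Prior odds = 9.5263/8.4444 = 1.1281, so P(A) = 1.1281/(1+1.1281) ≈ 0.53.

P(A) = 0.53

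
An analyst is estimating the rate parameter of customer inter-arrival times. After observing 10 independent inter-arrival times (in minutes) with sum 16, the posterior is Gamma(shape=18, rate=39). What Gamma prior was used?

For an exponential likelihood with a Gamma(α, β) prior on the rate, n observations with total T give posterior Gamma(α+n, β+T).
So α = 18 − 10 = 8 and β = 39 − 16 = 23.

Gamma(shape=8, rate=23)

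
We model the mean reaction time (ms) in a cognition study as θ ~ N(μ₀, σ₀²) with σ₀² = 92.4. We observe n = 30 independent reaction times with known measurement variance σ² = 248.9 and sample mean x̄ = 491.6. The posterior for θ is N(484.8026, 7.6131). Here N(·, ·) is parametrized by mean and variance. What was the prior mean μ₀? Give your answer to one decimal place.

With known observation variance, the Normal–Normal posterior has precision τ_n = τ₀ + n/σ² and mean μ_n = (τ₀μ₀ + (n/σ²)x̄)/τ_n.
Here τ₀ = 1/92.4 = 0.010823 and τ_data = 30/248.9 = 0.120530, so τ_n = 0.131353.
Rearranging for μ₀: μ₀ = (μ_n·τ_n − τ_data·x̄)/τ₀ = (484.8026·0.131353 − 0.120530·491.6) / 0.010823 = 4.427728/0.010823 ≈ 409.1.

μ₀ = 409.1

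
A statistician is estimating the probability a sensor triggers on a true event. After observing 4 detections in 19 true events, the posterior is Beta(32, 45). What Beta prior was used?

Beta(28, 30)

Under Beta–binomial conjugacy the posterior parameters are (a+s, b+f).
Subtract the data counts: 32−4=28, 45−15=30.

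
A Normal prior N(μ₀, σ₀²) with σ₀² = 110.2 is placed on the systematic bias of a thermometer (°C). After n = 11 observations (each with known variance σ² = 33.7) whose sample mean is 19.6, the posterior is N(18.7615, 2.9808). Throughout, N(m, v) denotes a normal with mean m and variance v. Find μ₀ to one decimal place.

With known observation variance, the Normal–Normal posterior has precision τ_n = τ₀ + n/σ² and mean μ_n = (τ₀μ₀ + (n/σ²)x̄)/τ_n.
Here τ₀ = 1/110.2 = 0.009074 and τ_data = 11/33.7 = 0.326409, so τ_n = 0.335483.
Rearranging for μ₀: μ₀ = (μ_n·τ_n − τ_data·x̄)/τ₀ = (18.7615·0.335483 − 0.326409·19.6) / 0.009074 = -0.103452/0.009074 ≈ -11.4.

μ₀ = -11.4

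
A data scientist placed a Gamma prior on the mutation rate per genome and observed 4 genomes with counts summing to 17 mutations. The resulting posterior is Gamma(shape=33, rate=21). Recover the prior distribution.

A Gamma(α, β) prior (rate parametrization) on a Poisson rate with n observations summing to S gives posterior Gamma(α+S, β+n).
So α = 33 − 17 = 16 and β = 21 − 4 = 17.

Gamma(shape=16, rate=17)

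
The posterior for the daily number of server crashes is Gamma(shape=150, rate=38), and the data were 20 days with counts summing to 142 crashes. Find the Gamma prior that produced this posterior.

Gamma(shape=8, rate=18)

A Gamma(α, β) prior (rate parametrization) on a Poisson rate with n observations summing to S gives posterior Gamma(α+S, β+n).
So α = 150 − 142 = 8 and β = 38 − 20 = 18.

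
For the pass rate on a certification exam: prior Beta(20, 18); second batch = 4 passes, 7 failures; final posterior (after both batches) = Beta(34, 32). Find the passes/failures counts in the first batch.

10 passes and 7 failures

Sequential conjugate updates are equivalent to a single update on the pooled data, so total successes = posterior α − prior α and total failures = posterior β − prior β.
Total across both batches: 34−20=14 passes, 32−18=14 failures.
Subtract the second batch: 14−4=10 passes and 14−7=7 failures.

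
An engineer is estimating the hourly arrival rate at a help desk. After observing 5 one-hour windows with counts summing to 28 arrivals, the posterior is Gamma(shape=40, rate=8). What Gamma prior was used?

Gamma(shape=12, rate=3)

Gamma–Poisson conjugacy: posterior shape = α + Σxᵢ, posterior rate = β + n.
So α = 40 − 28 = 12 and β = 8 − 5 = 3.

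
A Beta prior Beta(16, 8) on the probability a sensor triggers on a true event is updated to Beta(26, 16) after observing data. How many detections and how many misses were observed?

A Beta(α, β) prior with s successes and f failures in binomial data gives a Beta(α+s, β+f) posterior.
So s = 26 − 16 = 10 and f = 16 − 8 = 8.

10 detections and 8 misses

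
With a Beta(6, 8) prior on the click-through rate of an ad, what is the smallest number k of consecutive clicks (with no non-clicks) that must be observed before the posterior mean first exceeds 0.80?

After k clicks and 0 non-clicks the posterior is Beta(6+k, 8), with mean (6+k)/(6+8+k).
Set (6+k)/(14+k) > 0.80 and solve: k > (0.80·14 − 6)/(1 − 0.80) = 26.000.
The smallest integer exceeding 26.000 is 27.

k = 27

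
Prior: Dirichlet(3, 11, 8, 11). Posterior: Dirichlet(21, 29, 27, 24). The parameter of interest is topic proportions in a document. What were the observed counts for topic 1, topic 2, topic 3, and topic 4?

counts (18, 18, 19, 13)

For a Dirichlet(α) prior with multinomial counts c, the posterior is Dirichlet(α + c) componentwise.
Counts are posterior − prior componentwise: 21−3=18, 29−11=18, 27−8=19, 24−11=13.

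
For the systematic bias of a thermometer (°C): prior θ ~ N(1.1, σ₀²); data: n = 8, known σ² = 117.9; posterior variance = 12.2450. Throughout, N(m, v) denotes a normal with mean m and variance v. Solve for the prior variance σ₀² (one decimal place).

σ₀² = 72.4

For the Normal–Normal model with known σ², precisions add: τ_n = τ₀ + n/σ².
So 1/σ₀² = 1/12.2450 − 8/117.9 = 0.081666 − 0.067854 = 0.013812.
Hence σ₀² = 1/0.013812 ≈ 72.4.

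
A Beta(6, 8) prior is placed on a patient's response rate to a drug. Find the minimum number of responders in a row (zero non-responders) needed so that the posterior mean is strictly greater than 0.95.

After k responders and 0 non-responders the posterior is Beta(6+k, 8), with mean (6+k)/(6+8+k).
Set (6+k)/(14+k) > 0.95 and solve: k > (0.95·14 − 6)/(1 − 0.95) = 146.000.
The smallest integer exceeding 146.000 is 147, and checking k=147: (153)/(161) = 0.9503 > 0.95.

k = 147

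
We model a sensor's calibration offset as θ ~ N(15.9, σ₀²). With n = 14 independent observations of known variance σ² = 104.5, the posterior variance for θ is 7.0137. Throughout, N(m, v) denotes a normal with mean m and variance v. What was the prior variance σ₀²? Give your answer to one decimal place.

Posterior precision equals prior precision plus data precision: 1/σ_n² = 1/σ₀² + n/σ².
So 1/σ₀² = 1/7.0137 − 14/104.5 = 0.142578 − 0.133971 = 0.008607.
Hence σ₀² = 1/0.008607 ≈ 116.2.

σ₀² = 116.2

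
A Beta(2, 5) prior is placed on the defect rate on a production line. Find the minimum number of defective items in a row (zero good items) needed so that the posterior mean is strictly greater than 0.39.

After k defective items and 0 good items the posterior is Beta(2+k, 5), with mean (2+k)/(2+5+k).
Set (2+k)/(7+k) > 0.39 and solve: k > (0.39·7 − 2)/(1 − 0.39) = 1.197.
The smallest integer exceeding 1.197 is 2, and checking k=2: (4)/(9) = 0.4444 > 0.39.

k = 2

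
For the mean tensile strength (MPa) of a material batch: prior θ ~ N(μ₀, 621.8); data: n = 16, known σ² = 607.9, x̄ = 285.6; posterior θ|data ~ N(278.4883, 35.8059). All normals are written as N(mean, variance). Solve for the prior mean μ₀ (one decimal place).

The posterior mean is a precision-weighted average: μ_n = (τ₀μ₀ + τ_data·x̄)/(τ₀+τ_data), with τ₀=1/σ₀² and τ_data=n/σ².
Here τ₀ = 1/621.8 = 0.001608 and τ_data = 16/607.9 = 0.026320, so τ_n = 0.027928.
Rearranging for μ₀: μ₀ = (μ_n·τ_n − τ_data·x̄)/τ₀ = (278.4883·0.027928 − 0.026320·285.6) / 0.001608 = 0.260629/0.001608 ≈ 162.1.

μ₀ = 162.1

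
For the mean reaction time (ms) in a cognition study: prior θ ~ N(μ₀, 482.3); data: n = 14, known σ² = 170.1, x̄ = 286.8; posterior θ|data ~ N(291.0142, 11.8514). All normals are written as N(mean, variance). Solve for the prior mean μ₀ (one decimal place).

μ₀ = 458.3

The posterior mean is a precision-weighted average: μ_n = (τ₀μ₀ + τ_data·x̄)/(τ₀+τ_data), with τ₀=1/σ₀² and τ_data=n/σ².
Here τ₀ = 1/482.3 = 0.002073 and τ_data = 14/170.1 = 0.082305, so τ_n = 0.084378.
Rearranging for μ₀: μ₀ = (μ_n·τ_n − τ_data·x̄)/τ₀ = (291.0142·0.084378 − 0.082305·286.8) / 0.002073 = 0.950122/0.002073 ≈ 458.3.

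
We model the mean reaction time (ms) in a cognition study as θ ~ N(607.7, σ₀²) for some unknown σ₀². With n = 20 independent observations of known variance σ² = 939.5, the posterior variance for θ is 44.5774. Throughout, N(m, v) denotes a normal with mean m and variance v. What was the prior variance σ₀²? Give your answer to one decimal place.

Posterior precision equals prior precision plus data precision: 1/σ_n² = 1/σ₀² + n/σ².
So 1/σ₀² = 1/44.5774 − 20/939.5 = 0.022433 − 0.021288 = 0.001145.
Hence σ₀² = 1/0.001145 ≈ 873.4.

σ₀² = 873.4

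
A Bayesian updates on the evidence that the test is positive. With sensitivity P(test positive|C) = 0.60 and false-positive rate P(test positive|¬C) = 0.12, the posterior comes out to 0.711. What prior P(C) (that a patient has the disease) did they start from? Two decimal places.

Bayes' rule in odds form gives O(C|E) = O(C)·[P(E|C)/P(E|¬C)], hence O(C) = O(C|E)/LR.
Posterior odds = 0.711/(1−0.711) = 2.4602. LR = 0.60/0.12 = 5.0000.
Prior odds = 2.4602/5.0000 = 0.4920, so P(C) = 0.4920/(1+0.4920) ≈ 0.33.

P(C) = 0.33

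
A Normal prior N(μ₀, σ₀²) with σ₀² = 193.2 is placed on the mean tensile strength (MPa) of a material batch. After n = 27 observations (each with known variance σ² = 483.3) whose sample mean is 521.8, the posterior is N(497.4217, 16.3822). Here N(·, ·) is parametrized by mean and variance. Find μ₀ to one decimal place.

μ₀ = 234.3

The posterior mean is a precision-weighted average: μ_n = (τ₀μ₀ + τ_data·x̄)/(τ₀+τ_data), with τ₀=1/σ₀² and τ_data=n/σ².
Here τ₀ = 1/193.2 = 0.005176 and τ_data = 27/483.3 = 0.055866, so τ_n = 0.061042.
Rearranging for μ₀: μ₀ = (μ_n·τ_n − τ_data·x̄)/τ₀ = (497.4217·0.061042 − 0.055866·521.8) / 0.005176 = 1.212737/0.005176 ≈ 234.3.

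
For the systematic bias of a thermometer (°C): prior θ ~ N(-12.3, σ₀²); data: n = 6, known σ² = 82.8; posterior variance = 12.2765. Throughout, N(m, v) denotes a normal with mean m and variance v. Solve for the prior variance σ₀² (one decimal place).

Posterior precision equals prior precision plus data precision: 1/σ_n² = 1/σ₀² + n/σ².
So 1/σ₀² = 1/12.2765 − 6/82.8 = 0.081456 − 0.072464 = 0.008992.
Hence σ₀² = 1/0.008992 ≈ 111.2.

σ₀² = 111.2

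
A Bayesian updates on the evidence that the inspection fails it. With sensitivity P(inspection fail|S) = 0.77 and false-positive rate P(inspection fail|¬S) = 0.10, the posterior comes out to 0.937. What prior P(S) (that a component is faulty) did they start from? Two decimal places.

P(S) = 0.66

In odds form, posterior odds = prior odds × likelihood ratio, so prior odds = posterior odds ÷ LR.
Posterior odds = 0.937/(1−0.937) = 14.8730. LR = 0.77/0.10 = 7.7000.
Prior odds = 14.8730/7.7000 = 1.9316, so P(S) = 1.9316/(1+1.9316) ≈ 0.66.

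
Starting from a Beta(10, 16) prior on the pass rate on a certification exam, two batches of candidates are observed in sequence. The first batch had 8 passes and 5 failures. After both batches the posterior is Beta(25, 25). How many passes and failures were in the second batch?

7 passes and 4 failures

Sequential conjugate updates are equivalent to a single update on the pooled data, so total successes = posterior α − prior α and total failures = posterior β − prior β.
Total across both batches: 25−10=15 passes, 25−16=9 failures.
Subtract the first batch: 15−8=7 passes and 9−5=4 failures.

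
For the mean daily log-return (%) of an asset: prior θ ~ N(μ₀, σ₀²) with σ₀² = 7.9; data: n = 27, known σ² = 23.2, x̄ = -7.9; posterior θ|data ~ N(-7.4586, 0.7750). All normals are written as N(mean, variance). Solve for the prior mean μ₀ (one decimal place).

With known observation variance, the Normal–Normal posterior has precision τ_n = τ₀ + n/σ² and mean μ_n = (τ₀μ₀ + (n/σ²)x̄)/τ_n.
Here τ₀ = 1/7.9 = 0.126582 and τ_data = 27/23.2 = 1.163793, so τ_n = 1.290375.
Rearranging for μ₀: μ₀ = (μ_n·τ_n − τ_data·x̄)/τ₀ = (-7.4586·1.290375 − 1.163793·-7.9) / 0.126582 = -0.430426/0.126582 ≈ -3.4.

μ₀ = -3.4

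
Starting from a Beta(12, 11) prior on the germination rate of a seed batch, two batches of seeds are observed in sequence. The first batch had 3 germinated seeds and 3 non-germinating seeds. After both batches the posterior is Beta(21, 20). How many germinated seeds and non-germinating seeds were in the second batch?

6 germinated seeds and 6 non-germinating seeds

Because Beta–binomial updating is additive in the counts, the combined data contributed (α_post−α_prior, β_post−β_prior) successes and failures.
Total across both batches: 21−12=9 germinated seeds, 20−11=9 non-germinating seeds.
Subtract the first batch: 9−3=6 germinated seeds and 9−3=6 non-germinating seeds.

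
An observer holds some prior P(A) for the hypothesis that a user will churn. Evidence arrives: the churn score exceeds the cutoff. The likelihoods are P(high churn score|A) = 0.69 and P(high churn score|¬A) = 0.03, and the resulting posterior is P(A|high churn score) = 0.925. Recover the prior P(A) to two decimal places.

P(A) = 0.35

In odds form, posterior odds = prior odds × likelihood ratio, so prior odds = posterior odds ÷ LR.
Posterior odds = 0.925/(1−0.925) = 12.3333. LR = 0.69/0.03 = 23.0000.
Prior odds = 12.3333/23.0000 = 0.5362, so P(A) = 0.5362/(1+0.5362) ≈ 0.35.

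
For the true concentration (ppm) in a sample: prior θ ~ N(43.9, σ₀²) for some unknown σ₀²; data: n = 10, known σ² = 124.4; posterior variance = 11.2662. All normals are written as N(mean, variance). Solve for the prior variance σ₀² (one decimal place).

σ₀² = 119.4

Posterior precision equals prior precision plus data precision: 1/σ_n² = 1/σ₀² + n/σ².
So 1/σ₀² = 1/11.2662 − 10/124.4 = 0.088761 − 0.080386 = 0.008375.
Hence σ₀² = 1/0.008375 ≈ 119.4.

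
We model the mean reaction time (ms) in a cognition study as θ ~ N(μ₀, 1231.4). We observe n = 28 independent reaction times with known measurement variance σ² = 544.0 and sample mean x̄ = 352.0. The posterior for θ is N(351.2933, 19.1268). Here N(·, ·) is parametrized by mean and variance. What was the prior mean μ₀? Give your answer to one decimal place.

The posterior mean is a precision-weighted average: μ_n = (τ₀μ₀ + τ_data·x̄)/(τ₀+τ_data), with τ₀=1/σ₀² and τ_data=n/σ².
Here τ₀ = 1/1231.4 = 0.000812 and τ_data = 28/544.0 = 0.051471, so τ_n = 0.052283.
Rearranging for μ₀: μ₀ = (μ_n·τ_n − τ_data·x̄)/τ₀ = (351.2933·0.052283 − 0.051471·352.0) / 0.000812 = 0.248876/0.000812 ≈ 306.5.

μ₀ = 306.5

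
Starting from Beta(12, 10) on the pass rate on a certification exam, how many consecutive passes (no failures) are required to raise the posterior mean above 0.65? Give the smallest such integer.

After k passes and 0 failures the posterior is Beta(12+k, 10), with mean (12+k)/(12+10+k).
Set (12+k)/(22+k) > 0.65 and solve: k > (0.65·22 − 12)/(1 − 0.65) = 6.571.
The smallest integer exceeding 6.571 is 7, and checking k=7: (19)/(29) = 0.6552 > 0.65.

k = 7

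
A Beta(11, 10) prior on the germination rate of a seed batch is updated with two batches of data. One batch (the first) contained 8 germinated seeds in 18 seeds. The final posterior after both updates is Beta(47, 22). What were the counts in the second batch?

Because Beta–binomial updating is additive in the counts, the combined data contributed (α_post−α_prior, β_post−β_prior) successes and failures.
Total across both batches: 47−11=36 germinated seeds, 22−10=12 non-germinating seeds.
Subtract the first batch: 36−8=28 germinated seeds and 12−10=2 non-germinating seeds.

28 germinated seeds and 2 non-germinating seeds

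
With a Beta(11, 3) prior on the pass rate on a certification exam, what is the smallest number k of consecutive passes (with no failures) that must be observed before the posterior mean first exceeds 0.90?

k = 17

After k passes and 0 failures the posterior is Beta(11+k, 3), with mean (11+k)/(11+3+k).
Set (11+k)/(14+k) > 0.90 and solve: k > (0.90·14 − 11)/(1 − 0.90) = 16.000.
The smallest integer exceeding 16.000 is 17, and checking k=17: (28)/(31) = 0.9032 > 0.90.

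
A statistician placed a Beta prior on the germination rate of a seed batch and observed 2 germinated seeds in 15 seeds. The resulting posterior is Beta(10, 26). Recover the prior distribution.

Beta(8, 13)

A Beta(a, b) prior with s successes and f failures in binomial data gives a Beta(a+s, b+f) posterior.
Subtract the data counts: 10−2=8, 26−13=13.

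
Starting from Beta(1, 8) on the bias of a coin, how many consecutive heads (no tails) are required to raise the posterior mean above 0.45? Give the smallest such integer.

After k heads and 0 tails the posterior is Beta(1+k, 8), with mean (1+k)/(1+8+k).
Set (1+k)/(9+k) > 0.45 and solve: k > (0.45·9 − 1)/(1 − 0.45) = 5.545.
The smallest integer exceeding 5.545 is 6, and checking k=6: (7)/(15) = 0.4667 > 0.45.

k = 6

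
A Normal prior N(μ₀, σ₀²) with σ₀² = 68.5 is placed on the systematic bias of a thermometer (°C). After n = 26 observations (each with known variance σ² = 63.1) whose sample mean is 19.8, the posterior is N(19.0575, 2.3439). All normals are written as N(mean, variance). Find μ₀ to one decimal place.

μ₀ = -1.9

With known observation variance, the Normal–Normal posterior has precision τ_n = τ₀ + n/σ² and mean μ_n = (τ₀μ₀ + (n/σ²)x̄)/τ_n.
Here τ₀ = 1/68.5 = 0.014599 and τ_data = 26/63.1 = 0.412044, so τ_n = 0.426643.
Rearranging for μ₀: μ₀ = (μ_n·τ_n − τ_data·x̄)/τ₀ = (19.0575·0.426643 − 0.412044·19.8) / 0.014599 = -0.027722/0.014599 ≈ -1.9.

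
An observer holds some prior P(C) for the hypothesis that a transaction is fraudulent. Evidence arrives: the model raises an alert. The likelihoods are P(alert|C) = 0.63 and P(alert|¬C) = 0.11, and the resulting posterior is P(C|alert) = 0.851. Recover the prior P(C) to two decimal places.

P(C) = 0.50

Bayes' rule in odds form gives O(C|E) = O(C)·[P(E|C)/P(E|¬C)], hence O(C) = O(C|E)/LR.
Posterior odds = 0.851/(1−0.851) = 5.7114. LR = 0.63/0.11 = 5.7273.
Prior odds = 5.7114/5.7273 = 0.9972, so P(C) = 0.9972/(1+0.9972) ≈ 0.50.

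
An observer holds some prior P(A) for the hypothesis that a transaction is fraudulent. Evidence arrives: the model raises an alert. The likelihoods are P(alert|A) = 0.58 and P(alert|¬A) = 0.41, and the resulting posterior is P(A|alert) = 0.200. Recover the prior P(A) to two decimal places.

In odds form, posterior odds = prior odds × likelihood ratio, so prior odds = posterior odds ÷ LR.
Posterior odds = 0.200/(1−0.200) = 0.2500. LR = 0.58/0.41 = 1.4146.
Prior odds = 0.2500/1.4146 = 0.1767, so P(A) = 0.1767/(1+0.1767) ≈ 0.15.

P(A) = 0.15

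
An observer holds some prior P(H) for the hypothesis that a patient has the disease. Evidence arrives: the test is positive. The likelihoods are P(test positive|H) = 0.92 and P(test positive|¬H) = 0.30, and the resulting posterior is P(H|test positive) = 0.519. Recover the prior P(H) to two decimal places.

P(H) = 0.26

Bayes' rule in odds form gives O(H|E) = O(H)·[P(E|H)/P(E|¬H)], hence O(H) = O(H|E)/LR.
Posterior odds = 0.519/(1−0.519) = 1.0790. LR = 0.92/0.30 = 3.0667.
Prior odds = 1.0790/3.0667 = 0.3518, so P(H) = 0.3518/(1+0.3518) ≈ 0.26.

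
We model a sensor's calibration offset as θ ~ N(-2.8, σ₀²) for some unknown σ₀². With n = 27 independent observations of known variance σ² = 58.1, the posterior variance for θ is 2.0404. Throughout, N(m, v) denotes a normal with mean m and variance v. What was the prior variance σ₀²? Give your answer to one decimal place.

For the Normal–Normal model with known σ², precisions add: τ_n = τ₀ + n/σ².
So 1/σ₀² = 1/2.0404 − 27/58.1 = 0.490100 − 0.464716 = 0.025384.
Hence σ₀² = 1/0.025384 ≈ 39.4.

σ₀² = 39.4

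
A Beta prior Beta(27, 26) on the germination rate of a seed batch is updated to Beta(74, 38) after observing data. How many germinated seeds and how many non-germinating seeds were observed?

47 germinated seeds and 12 non-germinating seeds

Beta is conjugate to the binomial likelihood: posterior = Beta(α+s, β+f).
Match parameters: s=74−27=47, f=38−26=12.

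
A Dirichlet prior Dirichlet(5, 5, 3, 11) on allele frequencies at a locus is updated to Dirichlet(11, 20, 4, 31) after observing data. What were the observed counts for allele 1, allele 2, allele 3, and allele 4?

For a Dirichlet(α) prior with multinomial counts c, the posterior is Dirichlet(α + c) componentwise.
Counts are posterior − prior componentwise: 11−5=6, 20−5=15, 4−3=1, 31−11=20.

counts (6, 15, 1, 20)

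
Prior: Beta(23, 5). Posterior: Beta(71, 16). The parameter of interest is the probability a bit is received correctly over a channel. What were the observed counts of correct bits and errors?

Beta is conjugate to the binomial likelihood: posterior = Beta(a+s, b+f).
Match parameters: s=71−23=48, f=16−5=11.

48 correct bits and 11 errors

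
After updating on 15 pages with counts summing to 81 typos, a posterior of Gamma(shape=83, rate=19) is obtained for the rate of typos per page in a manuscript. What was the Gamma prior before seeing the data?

Gamma–Poisson conjugacy: posterior shape = α + Σxᵢ, posterior rate = β + n.
So α = 83 − 81 = 2 and β = 19 − 15 = 4.

Gamma(shape=2, rate=4)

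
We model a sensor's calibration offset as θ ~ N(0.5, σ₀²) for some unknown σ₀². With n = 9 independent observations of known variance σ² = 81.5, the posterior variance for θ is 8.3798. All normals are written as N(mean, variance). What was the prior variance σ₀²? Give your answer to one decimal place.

σ₀² = 112.3

For the Normal–Normal model with known σ², precisions add: τ_n = τ₀ + n/σ².
So 1/σ₀² = 1/8.3798 − 9/81.5 = 0.119335 − 0.110429 = 0.008906.
Hence σ₀² = 1/0.008906 ≈ 112.3.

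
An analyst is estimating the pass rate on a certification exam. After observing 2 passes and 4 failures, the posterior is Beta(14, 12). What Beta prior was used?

Beta(12, 8)

Beta is conjugate to the binomial likelihood: posterior = Beta(a+s, b+f).
Subtract the data counts: 14−2=12, 12−4=8.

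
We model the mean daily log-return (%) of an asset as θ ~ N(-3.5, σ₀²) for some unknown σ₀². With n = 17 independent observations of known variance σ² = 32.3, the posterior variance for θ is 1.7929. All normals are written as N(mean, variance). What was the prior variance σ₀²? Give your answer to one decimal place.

For the Normal–Normal model with known σ², precisions add: τ_n = τ₀ + n/σ².
So 1/σ₀² = 1/1.7929 − 17/32.3 = 0.557756 − 0.526316 = 0.031440.
Hence σ₀² = 1/0.031440 ≈ 31.8.

σ₀² = 31.8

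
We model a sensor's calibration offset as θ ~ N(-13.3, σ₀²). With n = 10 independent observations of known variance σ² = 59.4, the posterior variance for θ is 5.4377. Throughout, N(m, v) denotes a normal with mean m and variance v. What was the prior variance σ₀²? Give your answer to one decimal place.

For the Normal–Normal model with known σ², precisions add: τ_n = τ₀ + n/σ².
So 1/σ₀² = 1/5.4377 − 10/59.4 = 0.183901 − 0.168350 = 0.015551.
Hence σ₀² = 1/0.015551 ≈ 64.3.

σ₀² = 64.3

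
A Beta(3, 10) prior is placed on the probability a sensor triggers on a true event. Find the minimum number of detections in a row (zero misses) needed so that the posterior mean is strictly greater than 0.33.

k = 2

After k detections and 0 misses the posterior is Beta(3+k, 10), with mean (3+k)/(3+10+k).
Set (3+k)/(13+k) > 0.33 and solve: k > (0.33·13 − 3)/(1 − 0.33) = 1.925.
The smallest integer exceeding 1.925 is 2, and checking k=2: (5)/(15) = 0.3333 > 0.33.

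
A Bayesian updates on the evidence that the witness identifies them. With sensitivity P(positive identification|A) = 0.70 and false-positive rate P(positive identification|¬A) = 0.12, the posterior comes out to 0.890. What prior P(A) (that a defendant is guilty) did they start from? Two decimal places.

In odds form, posterior odds = prior odds × likelihood ratio, so prior odds = posterior odds ÷ LR.
Posterior odds = 0.890/(1−0.890) = 8.0909. LR = 0.70/0.12 = 5.8333.
Prior odds = 8.0909/5.8333 = 1.3870, so P(A) = 1.3870/(1+1.3870) ≈ 0.58.

P(A) = 0.58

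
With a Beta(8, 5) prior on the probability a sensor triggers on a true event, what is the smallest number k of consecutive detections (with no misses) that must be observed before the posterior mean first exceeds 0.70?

k = 4

After k detections and 0 misses the posterior is Beta(8+k, 5), with mean (8+k)/(8+5+k).
Set (8+k)/(13+k) > 0.70 and solve: k > (0.70·13 − 8)/(1 − 0.70) = 3.667.
The smallest integer exceeding 3.667 is 4, and checking k=4: (12)/(17) = 0.7059 > 0.70.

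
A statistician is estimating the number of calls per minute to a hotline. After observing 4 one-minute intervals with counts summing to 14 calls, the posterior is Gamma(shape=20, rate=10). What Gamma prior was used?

Gamma(shape=6, rate=6)

A Gamma(α, β) prior (rate parametrization) on a Poisson rate with n observations summing to S gives posterior Gamma(α+S, β+n).
So α = 20 − 14 = 6 and β = 10 − 4 = 6.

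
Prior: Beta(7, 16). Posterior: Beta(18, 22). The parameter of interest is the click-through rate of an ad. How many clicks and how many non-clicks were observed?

11 clicks and 6 non-clicks

Beta is conjugate to the binomial likelihood: posterior = Beta(a+s, b+f).
So s = 18 − 7 = 11 and f = 22 − 16 = 6.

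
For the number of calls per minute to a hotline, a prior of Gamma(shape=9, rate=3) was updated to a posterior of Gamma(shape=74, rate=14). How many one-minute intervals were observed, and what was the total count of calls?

n = 11 one-minute intervals with total 65 calls

A Gamma(α, β) prior (rate parametrization) on a Poisson rate with n observations summing to S gives posterior Gamma(α+S, β+n).
Matching: Σxᵢ = 74 − 9 = 65 and n = 14 − 3 = 11.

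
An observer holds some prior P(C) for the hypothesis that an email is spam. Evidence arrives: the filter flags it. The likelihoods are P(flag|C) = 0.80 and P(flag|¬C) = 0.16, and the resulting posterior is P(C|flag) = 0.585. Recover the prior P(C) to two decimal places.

In odds form, posterior odds = prior odds × likelihood ratio, so prior odds = posterior odds ÷ LR.
Posterior odds = 0.585/(1−0.585) = 1.4096. LR = 0.80/0.16 = 5.0000.
Prior odds = 1.4096/5.0000 = 0.2819, so P(C) = 0.2819/(1+0.2819) ≈ 0.22.

P(C) = 0.22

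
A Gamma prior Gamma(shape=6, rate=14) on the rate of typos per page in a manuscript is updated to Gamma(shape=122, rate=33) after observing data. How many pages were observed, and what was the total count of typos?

A Gamma(α, β) prior (rate parametrization) on a Poisson rate with n observations summing to S gives posterior Gamma(α+S, β+n).
Matching: Σxᵢ = 122 − 6 = 116 and n = 33 − 14 = 19.

n = 19 pages with total 116 typos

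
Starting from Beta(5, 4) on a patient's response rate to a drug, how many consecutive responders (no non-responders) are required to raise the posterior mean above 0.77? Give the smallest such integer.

After k responders and 0 non-responders the posterior is Beta(5+k, 4), with mean (5+k)/(5+4+k).
Set (5+k)/(9+k) > 0.77 and solve: k > (0.77·9 − 5)/(1 − 0.77) = 8.391.
The smallest integer exceeding 8.391 is 9.

k = 9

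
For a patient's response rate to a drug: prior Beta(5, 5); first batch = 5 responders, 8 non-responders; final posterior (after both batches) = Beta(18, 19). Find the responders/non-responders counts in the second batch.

Because Beta–binomial updating is additive in the counts, the combined data contributed (α_post−α_prior, β_post−β_prior) successes and failures.
Total across both batches: 18−5=13 responders, 19−5=14 non-responders.
Subtract the first batch: 13−5=8 responders and 14−8=6 non-responders.

8 responders and 6 non-responders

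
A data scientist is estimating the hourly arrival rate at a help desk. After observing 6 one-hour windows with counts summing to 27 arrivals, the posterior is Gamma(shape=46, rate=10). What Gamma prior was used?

A Gamma(α, β) prior (rate parametrization) on a Poisson rate with n observations summing to S gives posterior Gamma(α+S, β+n).
So α = 46 − 27 = 19 and β = 10 − 6 = 4.

Gamma(shape=19, rate=4)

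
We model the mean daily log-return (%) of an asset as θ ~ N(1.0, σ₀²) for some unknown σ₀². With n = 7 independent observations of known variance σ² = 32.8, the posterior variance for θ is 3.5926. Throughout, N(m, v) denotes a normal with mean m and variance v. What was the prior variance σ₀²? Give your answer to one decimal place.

σ₀² = 15.4

Posterior precision equals prior precision plus data precision: 1/σ_n² = 1/σ₀² + n/σ².
So 1/σ₀² = 1/3.5926 − 7/32.8 = 0.278350 − 0.213415 = 0.064935.
Hence σ₀² = 1/0.064935 ≈ 15.4.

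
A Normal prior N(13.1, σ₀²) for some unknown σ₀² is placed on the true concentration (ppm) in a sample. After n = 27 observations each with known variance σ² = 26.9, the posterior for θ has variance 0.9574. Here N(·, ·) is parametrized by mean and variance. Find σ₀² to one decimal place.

σ₀² = 24.5

Posterior precision equals prior precision plus data precision: 1/σ_n² = 1/σ₀² + n/σ².
So 1/σ₀² = 1/0.9574 − 27/26.9 = 1.044496 − 1.003717 = 0.040779.
Hence σ₀² = 1/0.040779 ≈ 24.5.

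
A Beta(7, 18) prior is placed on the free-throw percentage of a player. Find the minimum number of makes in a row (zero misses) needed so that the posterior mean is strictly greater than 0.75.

k = 48

After k makes and 0 misses the posterior is Beta(7+k, 18), with mean (7+k)/(7+18+k).
Set (7+k)/(25+k) > 0.75 and solve: k > (0.75·25 − 7)/(1 − 0.75) = 47.000.
The smallest integer exceeding 47.000 is 48.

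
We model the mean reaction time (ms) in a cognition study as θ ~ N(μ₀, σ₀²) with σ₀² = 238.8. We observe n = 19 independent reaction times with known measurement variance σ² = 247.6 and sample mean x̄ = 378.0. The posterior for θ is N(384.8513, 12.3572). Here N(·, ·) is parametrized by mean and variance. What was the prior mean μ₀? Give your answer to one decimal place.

μ₀ = 510.4

With known observation variance, the Normal–Normal posterior has precision τ_n = τ₀ + n/σ² and mean μ_n = (τ₀μ₀ + (n/σ²)x̄)/τ_n.
Here τ₀ = 1/238.8 = 0.004188 and τ_data = 19/247.6 = 0.076737, so τ_n = 0.080925.
Rearranging for μ₀: μ₀ = (μ_n·τ_n − τ_data·x̄)/τ₀ = (384.8513·0.080925 − 0.076737·378.0) / 0.004188 = 2.137505/0.004188 ≈ 510.4.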